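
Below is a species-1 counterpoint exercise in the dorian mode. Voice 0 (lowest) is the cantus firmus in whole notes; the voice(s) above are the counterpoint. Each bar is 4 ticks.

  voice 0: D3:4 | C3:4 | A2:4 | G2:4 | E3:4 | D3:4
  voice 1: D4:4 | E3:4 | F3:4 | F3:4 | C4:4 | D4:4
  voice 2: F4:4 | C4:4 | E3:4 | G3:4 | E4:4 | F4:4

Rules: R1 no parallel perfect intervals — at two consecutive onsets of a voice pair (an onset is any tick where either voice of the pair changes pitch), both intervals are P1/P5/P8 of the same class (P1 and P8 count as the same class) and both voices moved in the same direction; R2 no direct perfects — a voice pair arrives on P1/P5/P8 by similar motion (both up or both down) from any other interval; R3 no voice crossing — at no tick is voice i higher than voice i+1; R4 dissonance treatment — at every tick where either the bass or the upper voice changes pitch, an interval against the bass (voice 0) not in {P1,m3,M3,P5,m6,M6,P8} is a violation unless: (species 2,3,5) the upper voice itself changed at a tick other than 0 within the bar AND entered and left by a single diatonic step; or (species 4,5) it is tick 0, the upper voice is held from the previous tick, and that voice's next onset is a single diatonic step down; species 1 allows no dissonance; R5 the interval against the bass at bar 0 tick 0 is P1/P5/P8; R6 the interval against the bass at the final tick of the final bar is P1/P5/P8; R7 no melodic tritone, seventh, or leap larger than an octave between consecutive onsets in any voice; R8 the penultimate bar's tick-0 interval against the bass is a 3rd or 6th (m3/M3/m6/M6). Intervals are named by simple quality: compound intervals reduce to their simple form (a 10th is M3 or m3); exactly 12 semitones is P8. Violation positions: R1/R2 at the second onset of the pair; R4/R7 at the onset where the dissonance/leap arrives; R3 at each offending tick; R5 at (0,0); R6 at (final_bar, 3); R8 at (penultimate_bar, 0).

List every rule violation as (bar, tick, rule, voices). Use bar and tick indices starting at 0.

(0, 0, R5, (0, 2))
(1, 0, R2, (0, 2))
(1, 0, R7, (1,))
(2, 0, R2, (0, 2))
(2, 0, R3, (1, 2))
(2, 1, R3, (1, 2))
(2, 2, R3, (1, 2))
(2, 3, R3, (1, 2))
(3, 0, R4, (0, 1))
(4, 0, R1, (0, 2))
(4, 0, R8, (0, 2))
(5, 3, R6, (0, 2))

bar 0: v0=D3 v1=D4 v2=F4 downbeat m3
bar 1: v0=C3 v1=E3 v2=C4 downbeat P8
bar 2: v0=A2 v1=F3 v2=E3 downbeat P5
bar 3: v0=G2 v1=F3 v2=G3 downbeat P8
bar 4: v0=E3 v1=C4 v2=E4 downbeat P8
bar 5: v0=D3 v1=D4 v2=F4 downbeat m3
  -> R5 @ bar 0 tick 0 v(0, 2): opens on m3
  -> R2 @ bar 1 tick 0 v(0, 2): D3/F4 m3 -> C3/C4 P8 similar
  -> R7 @ bar 1 tick 0 v(1,): D4->E3 leap 10st
  -> R2 @ bar 2 tick 0 v(0, 2): C3/C4 P8 -> A2/E3 P5 similar
  -> R3 @ bar 2 tick 0 v(1, 2): F3 above E3
  -> R3 @ bar 2 tick 1 v(1, 2): F3 above E3
  -> R3 @ bar 2 tick 2 v(1, 2): F3 above E3
  -> R3 @ bar 2 tick 3 v(1, 2): F3 above E3
  -> R4 @ bar 3 tick 0 v(0, 1): G2/F3 m7 untreated
  -> R1 @ bar 4 tick 0 v(0, 2): G2/G3 P8 -> E3/E4 P8 similar
  -> R8 @ bar 4 tick 0 v(0, 2): penult P8 not 3rd/6th
  -> R6 @ bar 5 tick 3 v(0, 2): closes on m3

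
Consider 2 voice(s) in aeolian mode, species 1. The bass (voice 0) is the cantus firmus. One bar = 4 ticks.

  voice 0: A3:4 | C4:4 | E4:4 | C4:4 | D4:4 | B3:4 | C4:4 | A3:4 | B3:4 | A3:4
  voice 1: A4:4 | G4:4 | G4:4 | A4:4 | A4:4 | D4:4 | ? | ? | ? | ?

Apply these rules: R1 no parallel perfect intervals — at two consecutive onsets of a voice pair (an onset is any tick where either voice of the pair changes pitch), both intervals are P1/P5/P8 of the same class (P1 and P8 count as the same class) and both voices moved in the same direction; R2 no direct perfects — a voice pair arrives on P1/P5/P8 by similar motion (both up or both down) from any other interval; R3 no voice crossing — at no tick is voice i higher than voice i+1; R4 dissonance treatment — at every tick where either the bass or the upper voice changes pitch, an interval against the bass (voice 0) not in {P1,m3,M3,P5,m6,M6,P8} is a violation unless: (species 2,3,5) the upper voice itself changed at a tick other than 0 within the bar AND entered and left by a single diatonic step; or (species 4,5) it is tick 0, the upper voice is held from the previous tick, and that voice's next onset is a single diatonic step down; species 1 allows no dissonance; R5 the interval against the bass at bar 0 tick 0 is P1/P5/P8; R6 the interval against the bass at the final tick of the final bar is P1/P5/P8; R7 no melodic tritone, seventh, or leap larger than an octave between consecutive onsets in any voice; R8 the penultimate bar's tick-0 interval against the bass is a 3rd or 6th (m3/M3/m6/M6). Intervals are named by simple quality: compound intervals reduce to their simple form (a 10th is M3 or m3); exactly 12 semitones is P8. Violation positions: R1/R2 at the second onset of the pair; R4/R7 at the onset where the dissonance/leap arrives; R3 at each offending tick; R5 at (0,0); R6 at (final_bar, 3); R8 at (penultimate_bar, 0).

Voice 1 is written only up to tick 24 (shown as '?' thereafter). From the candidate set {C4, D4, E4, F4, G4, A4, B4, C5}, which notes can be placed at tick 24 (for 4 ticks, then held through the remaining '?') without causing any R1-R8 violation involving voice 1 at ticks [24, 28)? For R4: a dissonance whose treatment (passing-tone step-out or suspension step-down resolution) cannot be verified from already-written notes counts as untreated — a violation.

{A4, C4, E4}

C4: legal
D4: violates R4
E4: legal
F4: violates R4
G4: violates R2
A4: legal
B4: violates R4
C5: violates R2,R7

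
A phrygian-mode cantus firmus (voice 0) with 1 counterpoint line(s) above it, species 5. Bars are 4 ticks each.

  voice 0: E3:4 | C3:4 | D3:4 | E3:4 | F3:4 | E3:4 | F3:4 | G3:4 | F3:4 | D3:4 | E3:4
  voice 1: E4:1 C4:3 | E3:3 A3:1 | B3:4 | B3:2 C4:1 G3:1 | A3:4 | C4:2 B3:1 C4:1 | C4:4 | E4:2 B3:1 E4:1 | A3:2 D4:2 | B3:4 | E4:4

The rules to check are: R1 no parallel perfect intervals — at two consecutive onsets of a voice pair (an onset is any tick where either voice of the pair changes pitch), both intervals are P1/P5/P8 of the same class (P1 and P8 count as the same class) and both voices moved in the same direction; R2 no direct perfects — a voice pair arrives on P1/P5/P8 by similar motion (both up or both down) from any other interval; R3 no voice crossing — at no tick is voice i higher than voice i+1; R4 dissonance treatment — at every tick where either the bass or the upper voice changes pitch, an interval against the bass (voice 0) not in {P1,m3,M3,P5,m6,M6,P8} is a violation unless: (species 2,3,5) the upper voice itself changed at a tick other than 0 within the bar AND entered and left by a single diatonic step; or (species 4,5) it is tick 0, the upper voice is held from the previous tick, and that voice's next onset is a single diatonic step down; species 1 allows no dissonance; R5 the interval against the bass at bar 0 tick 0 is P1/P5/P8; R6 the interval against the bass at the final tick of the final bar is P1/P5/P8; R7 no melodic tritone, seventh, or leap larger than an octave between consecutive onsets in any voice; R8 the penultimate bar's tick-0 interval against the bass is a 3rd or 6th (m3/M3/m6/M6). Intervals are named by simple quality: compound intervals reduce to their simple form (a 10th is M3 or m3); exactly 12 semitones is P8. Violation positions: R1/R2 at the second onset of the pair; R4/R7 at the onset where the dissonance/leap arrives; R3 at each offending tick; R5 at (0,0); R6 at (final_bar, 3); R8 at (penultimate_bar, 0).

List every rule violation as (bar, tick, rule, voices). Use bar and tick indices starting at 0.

(10, 0, R2, (0, 1))

bar 0: v0=E3 v1=E4 downbeat P8
bar 1: v0=C3 v1=E3 downbeat M3
bar 2: v0=D3 v1=B3 downbeat M6
bar 3: v0=E3 v1=B3 downbeat P5
bar 4: v0=F3 v1=A3 downbeat M3
bar 5: v0=E3 v1=C4 downbeat m6
bar 6: v0=F3 v1=C4 downbeat P5
bar 7: v0=G3 v1=E4 downbeat M6
bar 8: v0=F3 v1=A3 downbeat M3
bar 9: v0=D3 v1=B3 downbeat M6
bar 10: v0=E3 v1=E4 downbeat P8
  -> R2 @ bar 10 tick 0 v(0, 1): D3/B3 M6 -> E3/E4 P8 similar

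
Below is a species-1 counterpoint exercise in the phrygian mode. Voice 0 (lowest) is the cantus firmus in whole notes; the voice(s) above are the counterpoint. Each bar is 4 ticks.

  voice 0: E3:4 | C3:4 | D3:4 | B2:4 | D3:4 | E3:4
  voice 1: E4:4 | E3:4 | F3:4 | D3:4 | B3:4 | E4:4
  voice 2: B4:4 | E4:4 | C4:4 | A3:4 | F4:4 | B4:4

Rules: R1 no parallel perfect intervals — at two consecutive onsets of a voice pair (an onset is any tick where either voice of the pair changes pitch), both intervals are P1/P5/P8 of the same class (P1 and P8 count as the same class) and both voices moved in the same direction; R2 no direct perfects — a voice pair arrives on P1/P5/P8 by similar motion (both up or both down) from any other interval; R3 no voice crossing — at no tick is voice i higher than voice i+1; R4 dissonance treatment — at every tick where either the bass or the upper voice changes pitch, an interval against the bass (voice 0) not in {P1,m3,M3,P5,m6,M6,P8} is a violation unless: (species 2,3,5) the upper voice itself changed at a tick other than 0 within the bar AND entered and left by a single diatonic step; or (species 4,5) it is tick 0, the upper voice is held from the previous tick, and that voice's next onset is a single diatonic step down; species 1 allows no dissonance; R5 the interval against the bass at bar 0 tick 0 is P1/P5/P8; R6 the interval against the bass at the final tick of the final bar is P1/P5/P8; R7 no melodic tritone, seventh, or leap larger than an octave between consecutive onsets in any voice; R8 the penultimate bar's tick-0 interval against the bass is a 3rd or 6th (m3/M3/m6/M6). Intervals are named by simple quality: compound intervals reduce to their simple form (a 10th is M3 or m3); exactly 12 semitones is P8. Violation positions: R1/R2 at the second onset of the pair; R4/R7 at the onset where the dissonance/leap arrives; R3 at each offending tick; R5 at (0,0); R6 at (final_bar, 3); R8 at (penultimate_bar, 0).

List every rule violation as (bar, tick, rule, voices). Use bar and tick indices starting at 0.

(1, 0, R2, (1, 2))
(2, 0, R4, (0, 2))
(3, 0, R1, (1, 2))
(3, 0, R4, (0, 2))
(5, 0, R2, (0, 1))
(5, 0, R2, (0, 2))
(5, 0, R2, (1, 2))
(5, 0, R7, (2,))

bar 0: v0=E3 v1=E4 v2=B4 downbeat P5
bar 1: v0=C3 v1=E3 v2=E4 downbeat M3
bar 2: v0=D3 v1=F3 v2=C4 downbeat m7
bar 3: v0=B2 v1=D3 v2=A3 downbeat m7
bar 4: v0=D3 v1=B3 v2=F4 downbeat m3
bar 5: v0=E3 v1=E4 v2=B4 downbeat P5
  -> R2 @ bar 1 tick 0 v(1, 2): E4/B4 P5 -> E3/E4 P8 similar
  -> R4 @ bar 2 tick 0 v(0, 2): D3/C4 m7 untreated
  -> R1 @ bar 3 tick 0 v(1, 2): F3/C4 P5 -> D3/A3 P5 similar
  -> R4 @ bar 3 tick 0 v(0, 2): B2/A3 m7 untreated
  -> R2 @ bar 5 tick 0 v(0, 1): D3/B3 M6 -> E3/E4 P8 similar
  -> R2 @ bar 5 tick 0 v(0, 2): D3/F4 m3 -> E3/B4 P5 similar
  -> R2 @ bar 5 tick 0 v(1, 2): B3/F4 TT -> E4/B4 P5 similar
  -> R7 @ bar 5 tick 0 v(2,): F4->B4 leap 6st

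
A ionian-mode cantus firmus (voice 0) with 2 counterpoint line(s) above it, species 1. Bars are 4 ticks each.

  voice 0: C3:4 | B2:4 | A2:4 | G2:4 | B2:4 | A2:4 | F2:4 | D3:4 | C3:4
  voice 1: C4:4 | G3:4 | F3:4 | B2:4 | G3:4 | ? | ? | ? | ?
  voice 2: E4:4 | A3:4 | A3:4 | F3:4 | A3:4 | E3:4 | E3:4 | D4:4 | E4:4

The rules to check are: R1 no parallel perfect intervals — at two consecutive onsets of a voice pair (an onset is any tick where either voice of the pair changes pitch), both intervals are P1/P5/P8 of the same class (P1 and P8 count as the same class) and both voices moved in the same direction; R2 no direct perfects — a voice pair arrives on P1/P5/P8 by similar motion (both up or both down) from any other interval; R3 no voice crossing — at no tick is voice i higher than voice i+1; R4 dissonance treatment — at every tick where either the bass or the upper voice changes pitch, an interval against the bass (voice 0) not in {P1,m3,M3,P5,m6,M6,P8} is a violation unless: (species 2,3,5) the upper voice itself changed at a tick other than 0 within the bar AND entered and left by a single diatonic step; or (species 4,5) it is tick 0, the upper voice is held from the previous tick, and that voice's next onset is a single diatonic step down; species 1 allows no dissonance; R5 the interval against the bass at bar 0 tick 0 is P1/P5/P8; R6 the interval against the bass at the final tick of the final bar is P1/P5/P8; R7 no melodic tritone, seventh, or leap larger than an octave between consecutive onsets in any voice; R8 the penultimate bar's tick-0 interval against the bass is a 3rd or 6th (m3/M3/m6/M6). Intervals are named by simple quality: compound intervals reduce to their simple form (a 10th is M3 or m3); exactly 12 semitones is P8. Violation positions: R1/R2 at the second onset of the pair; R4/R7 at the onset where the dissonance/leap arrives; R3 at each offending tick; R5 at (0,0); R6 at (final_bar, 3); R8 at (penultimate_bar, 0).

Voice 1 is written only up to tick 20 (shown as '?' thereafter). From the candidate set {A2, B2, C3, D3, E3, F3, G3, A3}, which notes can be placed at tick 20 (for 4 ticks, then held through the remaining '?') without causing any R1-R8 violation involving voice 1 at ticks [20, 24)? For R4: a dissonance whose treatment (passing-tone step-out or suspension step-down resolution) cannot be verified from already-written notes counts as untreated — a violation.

{C3}

A2: violates R2,R7
B2: violates R4
C3: legal
D3: violates R4
E3: violates R2
F3: violates R3
G3: violates R3,R4
A3: violates R3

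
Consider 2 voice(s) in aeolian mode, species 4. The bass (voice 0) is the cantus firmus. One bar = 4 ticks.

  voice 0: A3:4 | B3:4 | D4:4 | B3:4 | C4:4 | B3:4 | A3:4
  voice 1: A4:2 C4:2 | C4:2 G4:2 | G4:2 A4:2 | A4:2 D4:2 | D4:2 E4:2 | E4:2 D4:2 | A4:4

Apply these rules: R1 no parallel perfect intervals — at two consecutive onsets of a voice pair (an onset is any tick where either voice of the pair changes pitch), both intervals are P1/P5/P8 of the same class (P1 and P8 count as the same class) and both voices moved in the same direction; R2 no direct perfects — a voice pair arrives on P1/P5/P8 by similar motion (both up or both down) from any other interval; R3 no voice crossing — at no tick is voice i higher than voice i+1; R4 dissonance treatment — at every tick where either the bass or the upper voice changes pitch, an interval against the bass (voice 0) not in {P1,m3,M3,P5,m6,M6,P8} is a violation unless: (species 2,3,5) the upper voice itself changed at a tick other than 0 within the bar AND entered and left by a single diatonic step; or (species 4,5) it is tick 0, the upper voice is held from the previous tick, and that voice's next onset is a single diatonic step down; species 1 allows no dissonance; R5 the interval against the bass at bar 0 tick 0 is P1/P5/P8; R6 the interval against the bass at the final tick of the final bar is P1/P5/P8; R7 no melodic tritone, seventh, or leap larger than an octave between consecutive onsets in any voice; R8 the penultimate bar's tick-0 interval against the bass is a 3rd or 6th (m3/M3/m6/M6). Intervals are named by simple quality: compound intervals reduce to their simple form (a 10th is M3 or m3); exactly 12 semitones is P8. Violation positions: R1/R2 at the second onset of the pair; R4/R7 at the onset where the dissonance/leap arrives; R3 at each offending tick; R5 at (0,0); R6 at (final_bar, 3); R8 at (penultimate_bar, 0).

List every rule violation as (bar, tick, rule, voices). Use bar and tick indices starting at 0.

(1, 0, R4, (0, 1))
(2, 0, R4, (0, 1))
(3, 0, R4, (0, 1))
(4, 0, R4, (0, 1))
(5, 0, R8, (0, 1))

bar 0: v0=A3 v1=A4 downbeat P8
bar 1: v0=B3 v1=C4 downbeat m2
bar 2: v0=D4 v1=G4 downbeat P4
bar 3: v0=B3 v1=A4 downbeat m7
bar 4: v0=C4 v1=D4 downbeat M2
bar 5: v0=B3 v1=E4 downbeat P4
bar 6: v0=A3 v1=A4 downbeat P8
  -> R4 @ bar 1 tick 0 v(0, 1): B3/C4 m2 untreated
  -> R4 @ bar 2 tick 0 v(0, 1): D4/G4 P4 untreated
  -> R4 @ bar 3 tick 0 v(0, 1): B3/A4 m7 untreated
  -> R4 @ bar 4 tick 0 v(0, 1): C4/D4 M2 untreated
  -> R8 @ bar 5 tick 0 v(0, 1): penult P4 not 3rd/6th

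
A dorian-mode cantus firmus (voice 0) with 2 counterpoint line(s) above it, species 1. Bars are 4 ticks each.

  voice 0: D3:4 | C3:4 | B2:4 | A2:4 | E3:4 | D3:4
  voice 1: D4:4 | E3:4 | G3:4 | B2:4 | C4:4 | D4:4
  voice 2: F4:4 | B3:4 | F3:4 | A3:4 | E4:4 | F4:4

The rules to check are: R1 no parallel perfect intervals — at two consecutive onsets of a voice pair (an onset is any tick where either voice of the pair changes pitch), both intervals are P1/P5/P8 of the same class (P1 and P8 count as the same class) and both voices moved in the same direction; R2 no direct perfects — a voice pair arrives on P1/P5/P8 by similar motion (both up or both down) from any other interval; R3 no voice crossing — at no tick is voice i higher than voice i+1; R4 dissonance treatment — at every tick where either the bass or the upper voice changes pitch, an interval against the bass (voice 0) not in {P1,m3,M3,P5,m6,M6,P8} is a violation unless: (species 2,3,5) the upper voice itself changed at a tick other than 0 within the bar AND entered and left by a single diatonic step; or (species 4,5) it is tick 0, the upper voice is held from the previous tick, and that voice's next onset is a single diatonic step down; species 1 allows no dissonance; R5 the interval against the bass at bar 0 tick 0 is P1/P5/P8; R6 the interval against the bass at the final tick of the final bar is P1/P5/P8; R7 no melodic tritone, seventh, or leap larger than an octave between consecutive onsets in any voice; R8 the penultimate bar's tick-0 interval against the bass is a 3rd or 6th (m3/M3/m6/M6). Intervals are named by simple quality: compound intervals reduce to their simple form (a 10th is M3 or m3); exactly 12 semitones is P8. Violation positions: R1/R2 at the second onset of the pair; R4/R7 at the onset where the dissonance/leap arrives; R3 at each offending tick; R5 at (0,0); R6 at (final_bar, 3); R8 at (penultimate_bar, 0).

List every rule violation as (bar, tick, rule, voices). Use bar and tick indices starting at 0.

(0, 0, R5, (0, 2))
(1, 0, R2, (1, 2))
(1, 0, R4, (0, 2))
(1, 0, R7, (1,))
(1, 0, R7, (2,))
(2, 0, R3, (1, 2))
(2, 0, R4, (0, 2))
(2, 0, R7, (2,))
(2, 1, R3, (1, 2))
(2, 2, R3, (1, 2))
(2, 3, R3, (1, 2))
(3, 0, R4, (0, 1))
(4, 0, R1, (0, 2))
(4, 0, R7, (1,))
(4, 0, R8, (0, 2))
(5, 3, R6, (0, 2))

bar 0: v0=D3 v1=D4 v2=F4 downbeat m3
bar 1: v0=C3 v1=E3 v2=B3 downbeat M7
bar 2: v0=B2 v1=G3 v2=F3 downbeat TT
bar 3: v0=A2 v1=B2 v2=A3 downbeat P8
bar 4: v0=E3 v1=C4 v2=E4 downbeat P8
bar 5: v0=D3 v1=D4 v2=F4 downbeat m3
  -> R5 @ bar 0 tick 0 v(0, 2): opens on m3
  -> R2 @ bar 1 tick 0 v(1, 2): D4/F4 m3 -> E3/B3 P5 similar
  -> R4 @ bar 1 tick 0 v(0, 2): C3/B3 M7 untreated
  -> R7 @ bar 1 tick 0 v(1,): D4->E3 leap 10st
  -> R7 @ bar 1 tick 0 v(2,): F4->B3 leap 6st
  -> R3 @ bar 2 tick 0 v(1, 2): G3 above F3
  -> R4 @ bar 2 tick 0 v(0, 2): B2/F3 TT untreated
  -> R7 @ bar 2 tick 0 v(2,): B3->F3 leap 6st
  -> R3 @ bar 2 tick 1 v(1, 2): G3 above F3
  -> R3 @ bar 2 tick 2 v(1, 2): G3 above F3
  -> R3 @ bar 2 tick 3 v(1, 2): G3 above F3
  -> R4 @ bar 3 tick 0 v(0, 1): A2/B2 M2 untreated
  -> R1 @ bar 4 tick 0 v(0, 2): A2/A3 P8 -> E3/E4 P8 similar
  -> R7 @ bar 4 tick 0 v(1,): B2->C4 leap 13st
  -> R8 @ bar 4 tick 0 v(0, 2): penult P8 not 3rd/6th
  -> R6 @ bar 5 tick 3 v(0, 2): closes on m3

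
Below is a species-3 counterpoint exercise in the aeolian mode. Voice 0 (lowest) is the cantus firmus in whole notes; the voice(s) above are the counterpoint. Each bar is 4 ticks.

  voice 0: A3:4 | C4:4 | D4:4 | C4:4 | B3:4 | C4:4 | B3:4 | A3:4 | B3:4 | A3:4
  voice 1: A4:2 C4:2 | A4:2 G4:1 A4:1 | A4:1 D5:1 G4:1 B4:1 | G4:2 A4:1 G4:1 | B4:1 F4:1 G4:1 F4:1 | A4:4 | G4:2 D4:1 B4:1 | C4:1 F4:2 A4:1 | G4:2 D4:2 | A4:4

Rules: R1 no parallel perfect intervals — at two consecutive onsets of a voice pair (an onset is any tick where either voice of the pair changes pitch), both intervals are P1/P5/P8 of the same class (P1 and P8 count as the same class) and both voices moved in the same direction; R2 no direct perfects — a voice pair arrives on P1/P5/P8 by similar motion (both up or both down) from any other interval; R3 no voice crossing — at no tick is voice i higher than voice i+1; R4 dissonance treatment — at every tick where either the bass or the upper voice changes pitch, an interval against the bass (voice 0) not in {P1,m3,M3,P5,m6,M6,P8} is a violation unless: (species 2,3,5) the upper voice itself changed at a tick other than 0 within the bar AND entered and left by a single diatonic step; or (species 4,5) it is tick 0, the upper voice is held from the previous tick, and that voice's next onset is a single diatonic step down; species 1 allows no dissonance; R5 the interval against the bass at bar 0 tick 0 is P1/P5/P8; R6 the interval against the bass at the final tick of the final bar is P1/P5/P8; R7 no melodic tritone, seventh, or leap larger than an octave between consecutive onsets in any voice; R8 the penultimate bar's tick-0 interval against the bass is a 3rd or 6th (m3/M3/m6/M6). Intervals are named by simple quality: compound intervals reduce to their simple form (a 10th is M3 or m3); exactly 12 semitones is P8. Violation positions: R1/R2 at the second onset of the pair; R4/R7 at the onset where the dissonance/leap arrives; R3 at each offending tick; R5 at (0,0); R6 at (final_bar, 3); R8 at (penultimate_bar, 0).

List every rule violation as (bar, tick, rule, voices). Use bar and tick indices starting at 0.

bar 0: v0=A3 v1=A4 downbeat P8
bar 1: v0=C4 v1=A4 downbeat M6
bar 2: v0=D4 v1=A4 downbeat P5
bar 3: v0=C4 v1=G4 downbeat P5
bar 4: v0=B3 v1=B4 downbeat P8
bar 5: v0=C4 v1=A4 downbeat M6
bar 6: v0=B3 v1=G4 downbeat m6
bar 7: v0=A3 v1=C4 downbeat m3
bar 8: v0=B3 v1=G4 downbeat m6
bar 9: v0=A3 v1=A4 downbeat P8
  -> R4 @ bar 2 tick 2 v(0, 1): D4/G4 P4 untreated
  -> R2 @ bar 3 tick 0 v(0, 1): D4/B4 M6 -> C4/G4 P5 similar
  -> R4 @ bar 4 tick 1 v(0, 1): B3/F4 TT untreated
  -> R7 @ bar 4 tick 1 v(1,): B4->F4 leap 6st
  -> R4 @ bar 4 tick 3 v(0, 1): B3/F4 TT untreated
  -> R7 @ bar 7 tick 0 v(1,): B4->C4 leap 11st

(2, 2, R4, (0, 1))
(3, 0, R2, (0, 1))
(4, 1, R4, (0, 1))
(4, 1, R7, (1,))
(4, 3, R4, (0, 1))
(7, 0, R7, (1,))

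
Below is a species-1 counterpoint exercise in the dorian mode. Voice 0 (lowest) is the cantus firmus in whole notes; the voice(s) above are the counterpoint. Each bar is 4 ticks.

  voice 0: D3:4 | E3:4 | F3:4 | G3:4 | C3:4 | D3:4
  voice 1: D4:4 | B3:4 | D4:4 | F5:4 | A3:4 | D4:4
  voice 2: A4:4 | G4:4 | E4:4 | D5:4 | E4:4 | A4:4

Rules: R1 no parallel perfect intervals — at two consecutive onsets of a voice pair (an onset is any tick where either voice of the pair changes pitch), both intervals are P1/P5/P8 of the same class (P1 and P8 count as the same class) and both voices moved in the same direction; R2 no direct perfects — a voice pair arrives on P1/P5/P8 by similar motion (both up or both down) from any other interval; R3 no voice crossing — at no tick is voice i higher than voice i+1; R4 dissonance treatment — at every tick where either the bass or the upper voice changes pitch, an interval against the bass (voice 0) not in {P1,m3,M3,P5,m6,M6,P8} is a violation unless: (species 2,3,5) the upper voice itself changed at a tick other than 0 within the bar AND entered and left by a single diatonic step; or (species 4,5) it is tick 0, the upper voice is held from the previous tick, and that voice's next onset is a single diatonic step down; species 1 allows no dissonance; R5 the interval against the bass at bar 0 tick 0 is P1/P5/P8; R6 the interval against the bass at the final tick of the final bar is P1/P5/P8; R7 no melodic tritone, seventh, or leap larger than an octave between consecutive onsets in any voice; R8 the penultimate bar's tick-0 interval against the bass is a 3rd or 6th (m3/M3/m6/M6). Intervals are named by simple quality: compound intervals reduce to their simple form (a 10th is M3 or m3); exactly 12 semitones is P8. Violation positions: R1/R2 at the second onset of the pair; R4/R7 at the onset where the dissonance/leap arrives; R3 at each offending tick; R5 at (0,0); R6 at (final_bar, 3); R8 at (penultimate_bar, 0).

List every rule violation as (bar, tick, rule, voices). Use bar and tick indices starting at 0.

(2, 0, R4, (0, 2))
(3, 0, R2, (0, 2))
(3, 0, R3, (1, 2))
(3, 0, R4, (0, 1))
(3, 0, R7, (1,))
(3, 0, R7, (2,))
(3, 1, R3, (1, 2))
(3, 2, R3, (1, 2))
(3, 3, R3, (1, 2))
(4, 0, R2, (1, 2))
(4, 0, R7, (1,))
(4, 0, R7, (2,))
(5, 0, R1, (1, 2))
(5, 0, R2, (0, 1))
(5, 0, R2, (0, 2))

bar 0: v0=D3 v1=D4 v2=A4 downbeat P5
bar 1: v0=E3 v1=B3 v2=G4 downbeat m3
bar 2: v0=F3 v1=D4 v2=E4 downbeat M7
bar 3: v0=G3 v1=F5 v2=D5 downbeat P5
bar 4: v0=C3 v1=A3 v2=E4 downbeat M3
bar 5: v0=D3 v1=D4 v2=A4 downbeat P5
  -> R4 @ bar 2 tick 0 v(0, 2): F3/E4 M7 untreated
  -> R2 @ bar 3 tick 0 v(0, 2): F3/E4 M7 -> G3/D5 P5 similar
  -> R3 @ bar 3 tick 0 v(1, 2): F5 above D5
  -> R4 @ bar 3 tick 0 v(0, 1): G3/F5 m7 untreated
  -> R7 @ bar 3 tick 0 v(1,): D4->F5 leap 15st
  -> R7 @ bar 3 tick 0 v(2,): E4->D5 leap 10st
  -> R3 @ bar 3 tick 1 v(1, 2): F5 above D5
  -> R3 @ bar 3 tick 2 v(1, 2): F5 above D5
  -> R3 @ bar 3 tick 3 v(1, 2): F5 above D5
  -> R2 @ bar 4 tick 0 v(1, 2): F5/D5 m3 -> A3/E4 P5 similar
  -> R7 @ bar 4 tick 0 v(1,): F5->A3 leap 20st
  -> R7 @ bar 4 tick 0 v(2,): D5->E4 leap 10st
  -> R1 @ bar 5 tick 0 v(1, 2): A3/E4 P5 -> D4/A4 P5 similar
  -> R2 @ bar 5 tick 0 v(0, 1): C3/A3 M6 -> D3/D4 P8 similar
  -> R2 @ bar 5 tick 0 v(0, 2): C3/E4 M3 -> D3/A4 P5 similar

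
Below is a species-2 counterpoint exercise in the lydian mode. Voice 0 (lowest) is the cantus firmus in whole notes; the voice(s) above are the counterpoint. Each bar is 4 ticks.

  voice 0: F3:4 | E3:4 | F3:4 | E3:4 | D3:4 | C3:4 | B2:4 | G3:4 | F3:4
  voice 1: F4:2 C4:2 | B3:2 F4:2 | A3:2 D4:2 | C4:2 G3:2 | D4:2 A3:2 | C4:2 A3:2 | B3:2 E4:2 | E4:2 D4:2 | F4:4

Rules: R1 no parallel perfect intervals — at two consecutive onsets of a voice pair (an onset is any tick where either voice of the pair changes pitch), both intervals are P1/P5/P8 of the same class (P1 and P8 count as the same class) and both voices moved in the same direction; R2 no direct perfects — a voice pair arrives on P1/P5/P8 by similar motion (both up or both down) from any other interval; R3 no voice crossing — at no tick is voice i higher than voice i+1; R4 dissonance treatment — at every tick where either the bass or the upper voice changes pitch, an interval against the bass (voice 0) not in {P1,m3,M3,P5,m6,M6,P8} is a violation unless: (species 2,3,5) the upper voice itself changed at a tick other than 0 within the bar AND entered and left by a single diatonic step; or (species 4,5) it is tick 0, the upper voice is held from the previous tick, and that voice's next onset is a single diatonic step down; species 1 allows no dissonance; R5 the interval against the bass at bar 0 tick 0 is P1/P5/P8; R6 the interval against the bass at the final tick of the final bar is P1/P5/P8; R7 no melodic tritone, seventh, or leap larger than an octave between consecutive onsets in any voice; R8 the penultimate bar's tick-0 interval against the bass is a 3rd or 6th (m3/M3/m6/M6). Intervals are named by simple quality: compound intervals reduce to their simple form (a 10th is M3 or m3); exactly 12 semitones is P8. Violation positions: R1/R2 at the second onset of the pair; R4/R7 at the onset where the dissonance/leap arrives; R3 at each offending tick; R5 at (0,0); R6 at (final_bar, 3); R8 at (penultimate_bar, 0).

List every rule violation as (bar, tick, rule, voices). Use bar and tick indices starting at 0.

bar 0: v0=F3 v1=F4 downbeat P8
bar 1: v0=E3 v1=B3 downbeat P5
bar 2: v0=F3 v1=A3 downbeat M3
bar 3: v0=E3 v1=C4 downbeat m6
bar 4: v0=D3 v1=D4 downbeat P8
bar 5: v0=C3 v1=C4 downbeat P8
bar 6: v0=B2 v1=B3 downbeat P8
bar 7: v0=G3 v1=E4 downbeat M6
bar 8: v0=F3 v1=F4 downbeat P8
  -> R1 @ bar 1 tick 0 v(0, 1): F3/C4 P5 -> E3/B3 P5 similar
  -> R4 @ bar 1 tick 2 v(0, 1): E3/F4 m2 untreated
  -> R7 @ bar 1 tick 2 v(1,): B3->F4 leap 6st
  -> R4 @ bar 6 tick 2 v(0, 1): B2/E4 P4 untreated

(1, 0, R1, (0, 1))
(1, 2, R4, (0, 1))
(1, 2, R7, (1,))
(6, 2, R4, (0, 1))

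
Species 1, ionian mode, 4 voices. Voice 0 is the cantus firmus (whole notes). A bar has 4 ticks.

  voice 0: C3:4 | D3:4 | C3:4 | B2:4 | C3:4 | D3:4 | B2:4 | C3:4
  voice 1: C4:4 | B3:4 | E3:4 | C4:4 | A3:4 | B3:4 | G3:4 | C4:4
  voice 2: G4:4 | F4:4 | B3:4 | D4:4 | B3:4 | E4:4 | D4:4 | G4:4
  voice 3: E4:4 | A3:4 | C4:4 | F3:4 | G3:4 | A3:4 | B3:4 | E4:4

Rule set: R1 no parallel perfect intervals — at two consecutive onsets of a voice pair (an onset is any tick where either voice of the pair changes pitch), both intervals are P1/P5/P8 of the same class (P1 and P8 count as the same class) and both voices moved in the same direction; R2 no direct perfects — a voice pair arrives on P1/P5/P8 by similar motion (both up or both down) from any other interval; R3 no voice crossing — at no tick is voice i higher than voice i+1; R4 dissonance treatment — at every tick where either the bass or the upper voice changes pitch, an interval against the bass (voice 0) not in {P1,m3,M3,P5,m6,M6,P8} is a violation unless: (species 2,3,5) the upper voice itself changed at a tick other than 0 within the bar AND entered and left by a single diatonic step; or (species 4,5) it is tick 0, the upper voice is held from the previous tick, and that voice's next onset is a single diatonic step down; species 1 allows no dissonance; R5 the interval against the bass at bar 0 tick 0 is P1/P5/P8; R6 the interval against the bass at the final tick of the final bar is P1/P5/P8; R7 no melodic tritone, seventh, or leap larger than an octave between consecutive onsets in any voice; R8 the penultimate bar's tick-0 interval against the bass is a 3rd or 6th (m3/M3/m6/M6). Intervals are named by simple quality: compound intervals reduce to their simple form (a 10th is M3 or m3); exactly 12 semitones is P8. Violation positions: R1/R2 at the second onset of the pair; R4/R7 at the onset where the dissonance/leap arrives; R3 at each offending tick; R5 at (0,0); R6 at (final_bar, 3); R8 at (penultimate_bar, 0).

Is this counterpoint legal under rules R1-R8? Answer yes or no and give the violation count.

bar 0: v0=C3 v1=C4 v2=G4 v3=E4 (M3)
bar 1: v0=D3 v1=B3 v2=F4 v3=A3 (P5)
bar 2: v0=C3 v1=E3 v2=B3 v3=C4 (P8)
bar 3: v0=B2 v1=C4 v2=D4 v3=F3 (TT)
bar 4: v0=C3 v1=A3 v2=B3 v3=G3 (P5)
bar 5: v0=D3 v1=B3 v2=E4 v3=A3 (P5)
bar 6: v0=B2 v1=G3 v2=D4 v3=B3 (P8)
bar 7: v0=C3 v1=C4 v2=G4 v3=E4 (M3)
  R3 @ bar0.0: G4 above E4
  R5 @ bar0.0: opens on M3
  R3 @ bar0.1: G4 above E4
  R3 @ bar0.2: G4 above E4
  R3 @ bar0.3: G4 above E4
  R3 @ bar1.0: F4 above A3
  R3 @ bar1.1: F4 above A3
  R3 @ bar1.2: F4 above A3
  R3 @ bar1.3: F4 above A3
  R2 @ bar2.0: B3/F4 TT -> E3/B3 P5 similar
  R4 @ bar2.0: C3/B3 M7 untreated
  R7 @ bar2.0: F4->B3 leap 6st
  R3 @ bar3.0: D4 above F3
  R4 @ bar3.0: B2/C4 m2 untreated
  R4 @ bar3.0: B2/F3 TT untreated
  R3 @ bar3.1: D4 above F3
  R3 @ bar3.2: D4 above F3
  R3 @ bar3.3: D4 above F3
  R2 @ bar4.0: B2/F3 TT -> C3/G3 P5 similar
  R3 @ bar4.0: B3 above G3
  R4 @ bar4.0: C3/B3 M7 untreated
  R3 @ bar4.1: B3 above G3
  R3 @ bar4.2: B3 above G3
  R3 @ bar4.3: B3 above G3
  R1 @ bar5.0: C3/G3 P5 -> D3/A3 P5 similar
  R2 @ bar5.0: B3/G3 M3 -> E4/A3 P5 similar
  R3 @ bar5.0: E4 above A3
  R4 @ bar5.0: D3/E4 M2 untreated
  R3 @ bar5.1: E4 above A3
  R3 @ bar5.2: E4 above A3
  R3 @ bar5.3: E4 above A3
  R2 @ bar6.0: B3/E4 P4 -> G3/D4 P5 similar
  R3 @ bar6.0: D4 above B3
  R8 @ bar6.0: penult P8 not 3rd/6th
  R3 @ bar6.1: D4 above B3
  R3 @ bar6.2: D4 above B3
  R3 @ bar6.3: D4 above B3
  R1 @ bar7.0: G3/D4 P5 -> C4/G4 P5 similar
  R2 @ bar7.0: B2/G3 m6 -> C3/C4 P8 similar
  R2 @ bar7.0: B2/D4 m3 -> C3/G4 P5 similar
  R3 @ bar7.0: G4 above E4
  R3 @ bar7.1: G4 above E4
  R3 @ bar7.2: G4 above E4
  R3 @ bar7.3: G4 above E4
  R6 @ bar7.3: closes on M3

No (45 violations)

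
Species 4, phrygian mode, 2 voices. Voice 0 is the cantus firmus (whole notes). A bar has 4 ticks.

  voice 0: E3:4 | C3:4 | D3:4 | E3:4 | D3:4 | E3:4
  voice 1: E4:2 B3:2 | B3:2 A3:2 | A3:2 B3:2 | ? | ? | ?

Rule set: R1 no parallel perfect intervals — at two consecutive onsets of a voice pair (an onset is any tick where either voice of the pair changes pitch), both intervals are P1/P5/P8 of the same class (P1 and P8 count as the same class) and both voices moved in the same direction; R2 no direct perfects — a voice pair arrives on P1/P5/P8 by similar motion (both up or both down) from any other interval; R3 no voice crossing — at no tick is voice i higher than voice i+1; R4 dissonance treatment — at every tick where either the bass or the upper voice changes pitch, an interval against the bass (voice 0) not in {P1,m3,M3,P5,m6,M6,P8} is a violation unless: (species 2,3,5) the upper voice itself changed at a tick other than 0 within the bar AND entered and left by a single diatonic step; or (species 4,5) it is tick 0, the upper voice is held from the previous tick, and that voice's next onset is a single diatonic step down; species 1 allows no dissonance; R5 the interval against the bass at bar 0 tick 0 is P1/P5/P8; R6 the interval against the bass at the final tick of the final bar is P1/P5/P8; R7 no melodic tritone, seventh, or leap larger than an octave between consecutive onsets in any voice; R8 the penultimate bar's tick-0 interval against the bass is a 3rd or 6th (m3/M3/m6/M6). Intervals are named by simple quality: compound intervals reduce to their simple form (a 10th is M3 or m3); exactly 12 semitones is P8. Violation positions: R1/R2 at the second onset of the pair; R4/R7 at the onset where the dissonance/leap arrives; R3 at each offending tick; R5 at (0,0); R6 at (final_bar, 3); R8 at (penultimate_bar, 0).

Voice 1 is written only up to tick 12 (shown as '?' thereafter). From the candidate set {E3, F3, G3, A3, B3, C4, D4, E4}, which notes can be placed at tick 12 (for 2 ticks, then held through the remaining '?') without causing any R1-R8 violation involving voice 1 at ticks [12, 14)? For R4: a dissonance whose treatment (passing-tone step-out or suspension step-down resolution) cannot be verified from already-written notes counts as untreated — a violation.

{B3, C4, E3, G3}

E3: legal
F3: violates R4,R7
G3: legal
A3: violates R4
B3: legal
C4: legal
D4: violates R4
E4: violates R2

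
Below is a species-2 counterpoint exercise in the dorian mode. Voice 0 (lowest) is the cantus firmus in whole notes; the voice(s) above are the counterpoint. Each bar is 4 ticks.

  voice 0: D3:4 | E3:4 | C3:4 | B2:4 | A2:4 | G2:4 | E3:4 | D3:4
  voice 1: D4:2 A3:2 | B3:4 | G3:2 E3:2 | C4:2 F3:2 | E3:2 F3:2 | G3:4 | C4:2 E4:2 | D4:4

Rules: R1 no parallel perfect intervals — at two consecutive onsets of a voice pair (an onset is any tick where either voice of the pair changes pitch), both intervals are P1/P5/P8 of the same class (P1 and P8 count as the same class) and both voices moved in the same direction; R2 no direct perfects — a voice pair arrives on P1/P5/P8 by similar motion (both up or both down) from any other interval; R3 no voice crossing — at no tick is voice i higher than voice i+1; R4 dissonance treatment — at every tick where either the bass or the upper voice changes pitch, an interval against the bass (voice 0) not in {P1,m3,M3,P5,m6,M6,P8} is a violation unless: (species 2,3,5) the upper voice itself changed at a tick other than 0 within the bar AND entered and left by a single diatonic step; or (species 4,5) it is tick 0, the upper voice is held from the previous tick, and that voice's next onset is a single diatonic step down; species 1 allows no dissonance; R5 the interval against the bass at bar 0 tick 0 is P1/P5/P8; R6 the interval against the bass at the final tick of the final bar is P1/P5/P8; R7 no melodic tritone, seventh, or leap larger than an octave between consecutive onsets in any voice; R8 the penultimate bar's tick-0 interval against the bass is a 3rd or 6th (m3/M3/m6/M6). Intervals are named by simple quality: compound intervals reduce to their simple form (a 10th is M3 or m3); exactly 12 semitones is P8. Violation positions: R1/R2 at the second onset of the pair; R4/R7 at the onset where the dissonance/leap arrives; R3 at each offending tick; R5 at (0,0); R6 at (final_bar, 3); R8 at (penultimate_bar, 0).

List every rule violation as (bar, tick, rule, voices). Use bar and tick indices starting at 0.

bar 0: v0=D3 v1=D4 downbeat P8
bar 1: v0=E3 v1=B3 downbeat P5
bar 2: v0=C3 v1=G3 downbeat P5
bar 3: v0=B2 v1=C4 downbeat m2
bar 4: v0=A2 v1=E3 downbeat P5
bar 5: v0=G2 v1=G3 downbeat P8
bar 6: v0=E3 v1=C4 downbeat m6
bar 7: v0=D3 v1=D4 downbeat P8
  -> R1 @ bar 1 tick 0 v(0, 1): D3/A3 P5 -> E3/B3 P5 similar
  -> R1 @ bar 2 tick 0 v(0, 1): E3/B3 P5 -> C3/G3 P5 similar
  -> R4 @ bar 3 tick 0 v(0, 1): B2/C4 m2 untreated
  -> R4 @ bar 3 tick 2 v(0, 1): B2/F3 TT untreated
  -> R2 @ bar 4 tick 0 v(0, 1): B2/F3 TT -> A2/E3 P5 similar
  -> R1 @ bar 7 tick 0 v(0, 1): E3/E4 P8 -> D3/D4 P8 similar

(1, 0, R1, (0, 1))
(2, 0, R1, (0, 1))
(3, 0, R4, (0, 1))
(3, 2, R4, (0, 1))
(4, 0, R2, (0, 1))
(7, 0, R1, (0, 1))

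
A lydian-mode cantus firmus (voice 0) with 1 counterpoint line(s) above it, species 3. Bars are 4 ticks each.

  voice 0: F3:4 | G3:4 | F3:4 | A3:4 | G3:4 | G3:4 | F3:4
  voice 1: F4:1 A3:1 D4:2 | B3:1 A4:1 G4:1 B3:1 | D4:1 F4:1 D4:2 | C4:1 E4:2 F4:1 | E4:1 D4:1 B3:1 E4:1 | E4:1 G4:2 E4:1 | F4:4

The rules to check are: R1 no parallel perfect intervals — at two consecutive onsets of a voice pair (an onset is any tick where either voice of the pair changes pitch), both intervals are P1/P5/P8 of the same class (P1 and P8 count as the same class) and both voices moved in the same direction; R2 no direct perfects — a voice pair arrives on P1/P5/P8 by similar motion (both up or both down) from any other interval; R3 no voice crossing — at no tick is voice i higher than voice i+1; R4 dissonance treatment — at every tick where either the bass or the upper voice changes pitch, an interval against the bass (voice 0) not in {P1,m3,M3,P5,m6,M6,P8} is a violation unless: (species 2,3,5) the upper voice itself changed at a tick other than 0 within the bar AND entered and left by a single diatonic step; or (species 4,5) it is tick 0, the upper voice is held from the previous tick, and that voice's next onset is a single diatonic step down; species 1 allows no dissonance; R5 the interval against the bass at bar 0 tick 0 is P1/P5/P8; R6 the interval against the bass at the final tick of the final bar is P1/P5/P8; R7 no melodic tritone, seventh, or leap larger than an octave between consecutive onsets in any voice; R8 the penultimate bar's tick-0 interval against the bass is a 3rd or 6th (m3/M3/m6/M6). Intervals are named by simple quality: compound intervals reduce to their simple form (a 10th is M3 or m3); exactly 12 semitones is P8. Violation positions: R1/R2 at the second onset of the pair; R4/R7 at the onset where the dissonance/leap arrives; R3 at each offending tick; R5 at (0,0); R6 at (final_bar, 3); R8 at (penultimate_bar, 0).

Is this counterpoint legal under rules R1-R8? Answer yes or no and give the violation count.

bar 0: v0=F3 v1=F4 (P8)
bar 1: v0=G3 v1=B3 (M3)
bar 2: v0=F3 v1=D4 (M6)
bar 3: v0=A3 v1=C4 (m3)
bar 4: v0=G3 v1=E4 (M6)
bar 5: v0=G3 v1=E4 (M6)
bar 6: v0=F3 v1=F4 (P8)
  R4 @ bar1.1: G3/A4 M2 untreated
  R7 @ bar1.1: B3->A4 leap 10st

No (2 violations)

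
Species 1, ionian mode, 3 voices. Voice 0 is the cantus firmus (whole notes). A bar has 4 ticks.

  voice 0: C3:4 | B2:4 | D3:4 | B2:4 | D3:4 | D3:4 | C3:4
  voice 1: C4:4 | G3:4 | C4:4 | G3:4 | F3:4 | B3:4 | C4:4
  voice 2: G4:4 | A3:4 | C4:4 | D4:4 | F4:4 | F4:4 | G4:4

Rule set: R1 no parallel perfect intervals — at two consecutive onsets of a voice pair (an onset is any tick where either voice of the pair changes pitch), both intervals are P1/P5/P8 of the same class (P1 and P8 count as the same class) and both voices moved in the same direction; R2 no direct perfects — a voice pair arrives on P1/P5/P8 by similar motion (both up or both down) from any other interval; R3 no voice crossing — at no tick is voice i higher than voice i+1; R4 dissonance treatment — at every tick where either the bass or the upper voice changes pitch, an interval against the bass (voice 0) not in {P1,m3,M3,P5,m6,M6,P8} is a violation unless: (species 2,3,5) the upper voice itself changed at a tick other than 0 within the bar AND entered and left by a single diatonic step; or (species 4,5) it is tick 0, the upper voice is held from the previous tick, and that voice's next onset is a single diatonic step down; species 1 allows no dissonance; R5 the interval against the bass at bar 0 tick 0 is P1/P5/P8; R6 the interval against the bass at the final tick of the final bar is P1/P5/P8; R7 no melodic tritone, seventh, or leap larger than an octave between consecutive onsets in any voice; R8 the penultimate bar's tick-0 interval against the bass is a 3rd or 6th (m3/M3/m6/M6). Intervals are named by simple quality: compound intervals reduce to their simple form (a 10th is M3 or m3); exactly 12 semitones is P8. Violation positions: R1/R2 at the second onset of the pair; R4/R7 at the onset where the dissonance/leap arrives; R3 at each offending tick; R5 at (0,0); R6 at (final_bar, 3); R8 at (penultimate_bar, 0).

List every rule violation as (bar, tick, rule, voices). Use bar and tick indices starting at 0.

(1, 0, R4, (0, 2))
(1, 0, R7, (2,))
(2, 0, R2, (1, 2))
(2, 0, R4, (0, 1))
(2, 0, R4, (0, 2))
(5, 0, R7, (1,))
(6, 0, R2, (1, 2))

bar 0: v0=C3 v1=C4 v2=G4 downbeat P5
bar 1: v0=B2 v1=G3 v2=A3 downbeat m7
bar 2: v0=D3 v1=C4 v2=C4 downbeat m7
bar 3: v0=B2 v1=G3 v2=D4 downbeat m3
bar 4: v0=D3 v1=F3 v2=F4 downbeat m3
bar 5: v0=D3 v1=B3 v2=F4 downbeat m3
bar 6: v0=C3 v1=C4 v2=G4 downbeat P5
  -> R4 @ bar 1 tick 0 v(0, 2): B2/A3 m7 untreated
  -> R7 @ bar 1 tick 0 v(2,): G4->A3 leap 10st
  -> R2 @ bar 2 tick 0 v(1, 2): G3/A3 M2 -> C4/C4 P1 similar
  -> R4 @ bar 2 tick 0 v(0, 1): D3/C4 m7 untreated
  -> R4 @ bar 2 tick 0 v(0, 2): D3/C4 m7 untreated
  -> R7 @ bar 5 tick 0 v(1,): F3->B3 leap 6st
  -> R2 @ bar 6 tick 0 v(1, 2): B3/F4 TT -> C4/G4 P5 similar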